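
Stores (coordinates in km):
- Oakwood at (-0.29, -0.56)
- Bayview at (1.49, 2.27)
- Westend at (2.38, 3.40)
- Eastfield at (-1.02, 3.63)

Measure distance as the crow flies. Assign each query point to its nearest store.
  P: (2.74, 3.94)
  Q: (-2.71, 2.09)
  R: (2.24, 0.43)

P at (2.74, 3.94):
  Oakwood: 5.43 km
  Bayview: 2.09 km
  Westend: 0.65 km
  Eastfield: 3.77 km
  → nearest: Westend (0.65 km)
Q at (-2.71, 2.09):
  Oakwood: 3.59 km
  Bayview: 4.20 km
  Westend: 5.26 km
  Eastfield: 2.29 km
  → nearest: Eastfield (2.29 km)
R at (2.24, 0.43):
  Oakwood: 2.72 km
  Bayview: 1.99 km
  Westend: 2.97 km
  Eastfield: 4.57 km
  → nearest: Bayview (1.99 km)

P→Westend; Q→Eastfield; R→Bayview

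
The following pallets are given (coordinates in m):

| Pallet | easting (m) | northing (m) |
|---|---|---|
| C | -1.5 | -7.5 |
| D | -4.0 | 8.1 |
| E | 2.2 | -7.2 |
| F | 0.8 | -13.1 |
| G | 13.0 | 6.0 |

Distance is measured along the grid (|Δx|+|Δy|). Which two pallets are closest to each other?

Pairwise distances:
C–E: 4.0 m
E–F: 7.3 m
C–F: 7.9 m
C–D: 18.1 m
D–G: 19.1 m
D–E: 21.5 m
E–G: 24.0 m
D–F: 26.0 m
C–G: 28.0 m
F–G: 31.3 m
Closest pair: C–E at 4.0 m.

C and E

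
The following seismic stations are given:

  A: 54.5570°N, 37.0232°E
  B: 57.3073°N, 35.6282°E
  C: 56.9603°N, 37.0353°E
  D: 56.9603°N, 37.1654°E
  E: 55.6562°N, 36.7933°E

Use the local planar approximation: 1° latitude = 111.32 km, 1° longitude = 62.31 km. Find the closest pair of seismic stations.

C and D

Pairwise distances:
A–B: 318.2633 km
A–C: 267.5364 km
A–D: 267.6820 km
A–E: 123.1986 km
B–C: 95.8085 km
B–D: 103.2787 km
B–E: 197.6183 km
C–D: 8.1065 km
C–E: 145.9534 km
D–E: 147.0122 km
Closest pair: C–D at 8.1065 km.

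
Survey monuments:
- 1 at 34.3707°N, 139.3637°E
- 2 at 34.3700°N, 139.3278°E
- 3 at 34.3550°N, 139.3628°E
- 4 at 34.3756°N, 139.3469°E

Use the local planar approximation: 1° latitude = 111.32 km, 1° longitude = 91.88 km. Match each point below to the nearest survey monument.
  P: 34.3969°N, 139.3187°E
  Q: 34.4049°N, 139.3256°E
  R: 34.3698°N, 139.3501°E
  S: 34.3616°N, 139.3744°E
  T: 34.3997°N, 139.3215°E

P at 34.3969°N, 139.3187°E:
  1: √((-0.0262·111.32)² + (0.0450·91.88)²) = √(8.506462 + 17.094917) = 5.0598 km
  2: √((-0.0269·111.32)² + (0.0091·91.88)²) = √(8.967078 + 0.699077) = 3.1090 km
  3: √((-0.0419·111.32)² + (0.0441·91.88)²) = √(21.755769 + 16.417958) = 6.1785 km
  4: √((-0.0213·111.32)² + (0.0282·91.88)²) = √(5.622191 + 6.713364) = 3.5122 km
  → nearest: 2 (3.1090 km)
Q at 34.4049°N, 139.3256°E:
  1: √((-0.0342·111.32)² + (0.0381·91.88)²) = √(14.494345 + 12.254396) = 5.1719 km
  2: √((-0.0349·111.32)² + (0.0022·91.88)²) = √(15.093753 + 0.040859) = 3.8903 km
  3: √((-0.0499·111.32)² + (0.0372·91.88)²) = √(30.856558 + 11.682287) = 6.5222 km
  4: √((-0.0293·111.32)² + (0.0213·91.88)²) = √(10.638530 + 3.830021) = 3.8038 km
  → nearest: 4 (3.8038 km)
R at 34.3698°N, 139.3501°E:
  1: √((0.0009·111.32)² + (0.0136·91.88)²) = √(0.010038 + 1.561420) = 1.2536 km
  2: √((0.0002·111.32)² + (-0.0223·91.88)²) = √(0.000496 + 4.198090) = 2.0490 km
  3: √((-0.0148·111.32)² + (0.0127·91.88)²) = √(2.714375 + 1.361600) = 2.0189 km
  4: √((0.0058·111.32)² + (-0.0032·91.88)²) = √(0.416872 + 0.086445) = 0.7094 km
  → nearest: 4 (0.7094 km)
S at 34.3616°N, 139.3744°E:
  1: √((0.0091·111.32)² + (-0.0107·91.88)²) = √(1.026193 + 0.966517) = 1.4116 km
  2: √((0.0084·111.32)² + (-0.0466·91.88)²) = √(0.874390 + 18.332167) = 4.3825 km
  3: √((-0.0066·111.32)² + (-0.0116·91.88)²) = √(0.539802 + 1.135947) = 1.2945 km
  4: √((0.0140·111.32)² + (-0.0275·91.88)²) = √(2.428860 + 6.384213) = 2.9687 km
  → nearest: 3 (1.2945 km)
T at 34.3997°N, 139.3215°E:
  1: √((-0.0290·111.32)² + (0.0422·91.88)²) = √(10.421792 + 15.033734) = 5.0453 km
  2: √((-0.0297·111.32)² + (0.0063·91.88)²) = √(10.930985 + 0.335060) = 3.3565 km
  3: √((-0.0447·111.32)² + (0.0413·91.88)²) = √(24.760616 + 14.399323) = 6.2578 km
  4: √((-0.0241·111.32)² + (0.0254·91.88)²) = √(7.197480 + 5.446398) = 3.5558 km
  → nearest: 2 (3.3565 km)

P→2; Q→4; R→4; S→3; T→2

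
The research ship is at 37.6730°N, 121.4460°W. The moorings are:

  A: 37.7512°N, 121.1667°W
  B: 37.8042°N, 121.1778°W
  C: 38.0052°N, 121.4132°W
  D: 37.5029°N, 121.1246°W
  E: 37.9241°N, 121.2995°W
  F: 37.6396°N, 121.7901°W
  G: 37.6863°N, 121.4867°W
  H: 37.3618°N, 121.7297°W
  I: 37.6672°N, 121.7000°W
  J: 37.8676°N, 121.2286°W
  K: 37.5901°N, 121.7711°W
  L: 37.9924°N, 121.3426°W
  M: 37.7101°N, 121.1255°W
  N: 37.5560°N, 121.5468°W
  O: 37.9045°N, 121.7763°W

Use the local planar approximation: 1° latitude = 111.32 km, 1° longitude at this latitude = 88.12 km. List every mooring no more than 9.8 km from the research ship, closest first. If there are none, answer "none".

G

Distances from 37.6730°N, 121.4460°W:
A: √((0.0782·111.32)² + (0.2793·88.12)²) = √(75.780925 + 605.746409) = 26.1061 km
B: √((0.1312·111.32)² + (0.2682·88.12)²) = √(213.311400 + 558.555746) = 27.7825 km
C: √((0.3322·111.32)² + (0.0328·88.12)²) = √(1367.557676 + 8.354042) = 37.0933 km
D: √((-0.1701·111.32)² + (0.3214·88.12)²) = √(358.554372 + 802.122543) = 34.0687 km
E: √((0.2511·111.32)² + (0.1465·88.12)²) = √(781.339573 + 166.657256) = 30.7896 km
F: √((-0.0334·111.32)² + (-0.3441·88.12)²) = √(13.824178 + 919.429263) = 30.5492 km
G: √((0.0133·111.32)² + (-0.0407·88.12)²) = √(2.192046 + 12.862867) = 3.8801 km
H: √((-0.3112·111.32)² + (-0.2837·88.12)²) = √(1200.122483 + 624.982200) = 42.7212 km
I: √((-0.0058·111.32)² + (-0.2540·88.12)²) = √(0.416872 + 500.975411) = 22.3918 km
J: √((0.1946·111.32)² + (0.2174·88.12)²) = √(469.280023 + 367.001684) = 28.9185 km
K: √((-0.0829·111.32)² + (-0.3251·88.12)²) = √(85.163883 + 820.697132) = 30.0975 km
L: √((0.3194·111.32)² + (0.1034·88.12)²) = √(1264.201260 + 83.021400) = 36.7045 km
M: √((0.0371·111.32)² + (0.3205·88.12)²) = √(17.056669 + 797.636547) = 28.5428 km
N: √((-0.1170·111.32)² + (-0.1008·88.12)²) = √(169.636037 + 78.898735) = 15.7650 km
O: √((0.2315·111.32)² + (-0.3303·88.12)²) = √(664.122794 + 847.161332) = 38.8752 km
Threshold 9.8 km: G (3.8801 km) is within range.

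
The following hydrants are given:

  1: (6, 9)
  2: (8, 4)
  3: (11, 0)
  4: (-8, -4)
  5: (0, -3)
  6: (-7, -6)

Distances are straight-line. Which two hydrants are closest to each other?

Pairwise distances:
1–2: 5.4
1–3: 10.3
1–4: 19.1
1–5: 13.4
1–6: 19.8
2–3: 5.0
2–4: 17.9
2–5: 10.6
2–6: 18.0
3–4: 19.4
3–5: 11.4
3–6: 19.0
4–5: 8.1
4–6: 2.2
5–6: 7.6
Closest pair: 4–6 at 2.2.

4 and 6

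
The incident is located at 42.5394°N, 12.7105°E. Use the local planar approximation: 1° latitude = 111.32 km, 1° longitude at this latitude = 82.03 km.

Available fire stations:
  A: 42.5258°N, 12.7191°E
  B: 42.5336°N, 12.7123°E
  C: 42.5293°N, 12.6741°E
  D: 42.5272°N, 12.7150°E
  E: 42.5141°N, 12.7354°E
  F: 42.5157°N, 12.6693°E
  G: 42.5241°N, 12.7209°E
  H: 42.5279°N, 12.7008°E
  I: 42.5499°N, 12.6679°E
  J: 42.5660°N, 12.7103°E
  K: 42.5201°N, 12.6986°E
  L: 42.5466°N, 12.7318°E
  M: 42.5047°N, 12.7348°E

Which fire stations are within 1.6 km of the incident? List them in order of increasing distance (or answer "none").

B, D, H

Distances from 42.5394°N, 12.7105°E:
A: √((-0.0136·111.32)² + (0.0086·82.03)²) = √(2.292051 + 0.497671) = 1.6702 km
B: √((-0.0058·111.32)² + (0.0018·82.03)²) = √(0.416872 + 0.021802) = 0.6623 km
C: √((-0.0101·111.32)² + (-0.0364·82.03)²) = √(1.264122 + 8.915551) = 3.1906 km
D: √((-0.0122·111.32)² + (0.0045·82.03)²) = √(1.844446 + 0.136261) = 1.4074 km
E: √((-0.0253·111.32)² + (0.0249·82.03)²) = √(7.932086 + 4.171998) = 3.4791 km
F: √((-0.0237·111.32)² + (-0.0412·82.03)²) = √(6.960542 + 11.421939) = 4.2875 km
G: √((-0.0153·111.32)² + (0.0104·82.03)²) = √(2.900877 + 0.727800) = 1.9049 km
H: √((-0.0115·111.32)² + (-0.0097·82.03)²) = √(1.638861 + 0.633124) = 1.5073 km
I: √((0.0105·111.32)² + (-0.0426·82.03)²) = √(1.366234 + 12.211376) = 3.6848 km
J: √((0.0266·111.32)² + (-0.0002·82.03)²) = √(8.768184 + 0.000269) = 2.9612 km
K: √((-0.0193·111.32)² + (-0.0119·82.03)²) = √(4.615949 + 0.952882) = 2.3598 km
L: √((0.0072·111.32)² + (0.0213·82.03)²) = √(0.642409 + 3.052844) = 1.9223 km
M: √((-0.0347·111.32)² + (0.0243·82.03)²) = √(14.921255 + 3.973361) = 4.3468 km
Threshold 1.6 km: B (0.6623 km), D (1.4074 km), H (1.5073 km) are within range.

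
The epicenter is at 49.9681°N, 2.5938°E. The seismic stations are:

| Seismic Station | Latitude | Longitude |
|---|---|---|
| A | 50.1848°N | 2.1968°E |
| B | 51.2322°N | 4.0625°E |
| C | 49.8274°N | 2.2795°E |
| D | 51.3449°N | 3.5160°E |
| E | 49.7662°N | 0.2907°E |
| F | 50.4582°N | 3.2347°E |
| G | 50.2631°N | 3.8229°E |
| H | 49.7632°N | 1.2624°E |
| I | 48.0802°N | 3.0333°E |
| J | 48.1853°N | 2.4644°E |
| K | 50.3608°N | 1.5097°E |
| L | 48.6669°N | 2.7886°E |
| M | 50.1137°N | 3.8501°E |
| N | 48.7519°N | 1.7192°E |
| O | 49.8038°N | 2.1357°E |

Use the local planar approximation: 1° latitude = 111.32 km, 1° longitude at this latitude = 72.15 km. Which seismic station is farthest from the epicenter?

I

Distances from 49.9681°N, 2.5938°E:
A: √((0.2167·111.32)² + (-0.3970·72.15)²) = √(581.921252 + 820.452957) = 37.4483 km
B: √((1.2641·111.32)² + (1.4687·72.15)²) = √(19802.009201 + 11228.942569) = 176.1560 km
C: √((-0.1407·111.32)² + (-0.3143·72.15)²) = √(245.320923 + 514.234764) = 27.5600 km
D: √((1.3768·111.32)² + (0.9222·72.15)²) = √(23490.275480 + 4427.136439) = 167.0850 km
E: √((-0.2019·111.32)² + (-2.3031·72.15)²) = √(505.148460 + 27612.025228) = 167.6818 km
F: √((0.4901·111.32)² + (0.6409·72.15)²) = √(2976.567944 + 2138.224070) = 71.5178 km
G: √((0.2950·111.32)² + (1.2291·72.15)²) = √(1078.426192 + 7864.065249) = 94.5647 km
H: √((-0.2049·111.32)² + (-1.3314·72.15)²) = √(520.271830 + 9227.621581) = 98.7314 km
I: √((-1.8879·111.32)² + (0.4395·72.15)²) = √(44167.657690 + 1005.519344) = 212.5398 km
J: √((-1.7828·111.32)² + (-0.1294·72.15)²) = √(39386.886010 + 87.164817) = 198.6808 km
K: √((0.3927·111.32)² + (-1.0841·72.15)²) = √(1911.033050 + 6118.026583) = 89.6050 km
L: √((-1.3012·111.32)² + (0.1948·72.15)²) = √(20981.401985 + 197.537965) = 145.5299 km
M: √((0.1456·111.32)² + (1.2563·72.15)²) = √(262.705488 + 8215.980322) = 92.0798 km
N: √((-1.2162·111.32)² + (-0.8746·72.15)²) = √(18329.743746 + 3981.911624) = 149.3709 km
O: √((-0.1643·111.32)² + (-0.4581·72.15)²) = √(334.519564 + 1092.429085) = 37.7750 km
Maximum: I at 212.5398 km.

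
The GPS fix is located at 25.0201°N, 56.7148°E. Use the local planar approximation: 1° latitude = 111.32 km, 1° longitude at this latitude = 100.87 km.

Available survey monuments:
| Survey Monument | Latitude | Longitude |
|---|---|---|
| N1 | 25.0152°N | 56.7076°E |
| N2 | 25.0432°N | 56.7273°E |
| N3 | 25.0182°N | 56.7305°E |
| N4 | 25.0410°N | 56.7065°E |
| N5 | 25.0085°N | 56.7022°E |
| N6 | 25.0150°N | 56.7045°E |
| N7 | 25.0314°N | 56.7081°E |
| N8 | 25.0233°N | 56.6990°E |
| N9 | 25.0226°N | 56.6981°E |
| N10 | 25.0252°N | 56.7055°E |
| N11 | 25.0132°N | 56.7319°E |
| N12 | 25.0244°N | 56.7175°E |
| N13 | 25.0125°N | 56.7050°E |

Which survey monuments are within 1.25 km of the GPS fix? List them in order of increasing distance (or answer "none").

Distances from 25.0201°N, 56.7148°E:
N1: 0.9083 km
N2: 2.8640 km
N3: 1.5977 km
N4: 2.4726 km
N5: 1.8119 km
N6: 1.1840 km
N7: 1.4280 km
N8: 1.6331 km
N9: 1.7074 km
N10: 1.0965 km
N11: 1.8882 km
N12: 0.5507 km
N13: 1.3011 km
Threshold 1.25 km: N12 (0.5507 km), N1 (0.9083 km), N10 (1.0965 km), N6 (1.1840 km) are within range.

N12, N1, N10, N6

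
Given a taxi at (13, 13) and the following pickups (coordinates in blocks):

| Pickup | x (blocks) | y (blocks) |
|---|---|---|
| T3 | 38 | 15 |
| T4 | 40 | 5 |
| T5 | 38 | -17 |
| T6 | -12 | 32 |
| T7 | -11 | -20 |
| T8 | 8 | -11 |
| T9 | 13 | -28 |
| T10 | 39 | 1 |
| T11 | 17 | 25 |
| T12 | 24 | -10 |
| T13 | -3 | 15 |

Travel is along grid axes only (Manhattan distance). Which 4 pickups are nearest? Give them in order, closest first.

Distances from (13, 13):
T3: |25| + |2| = 25 + 2 = 27 blocks
T4: |27| + |-8| = 27 + 8 = 35 blocks
T5: |25| + |-30| = 25 + 30 = 55 blocks
T6: |-25| + |19| = 25 + 19 = 44 blocks
T7: |-24| + |-33| = 24 + 33 = 57 blocks
T8: |-5| + |-24| = 5 + 24 = 29 blocks
T9: |0| + |-41| = 0 + 41 = 41 blocks
T10: |26| + |-12| = 26 + 12 = 38 blocks
T11: |4| + |12| = 4 + 12 = 16 blocks
T12: |11| + |-23| = 11 + 23 = 34 blocks
T13: |-16| + |2| = 16 + 2 = 18 blocks
Sorted: T11 (16 blocks) < T13 (18 blocks) < T3 (27 blocks) < T8 (29 blocks) < T12 (34 blocks) < T4 (35 blocks) < …

T11, T13, T3, T8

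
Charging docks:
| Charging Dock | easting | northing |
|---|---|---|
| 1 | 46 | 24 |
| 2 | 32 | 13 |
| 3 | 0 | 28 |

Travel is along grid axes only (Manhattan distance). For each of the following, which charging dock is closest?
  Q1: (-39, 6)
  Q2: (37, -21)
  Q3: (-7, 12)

Q1→3; Q2→2; Q3→3

Q1 at (-39, 6):
  1: 103
  2: 78
  3: 61
  → nearest: 3 (61)
Q2 at (37, -21):
  1: 54
  2: 39
  3: 86
  → nearest: 2 (39)
Q3 at (-7, 12):
  1: 65
  2: 40
  3: 23
  → nearest: 3 (23)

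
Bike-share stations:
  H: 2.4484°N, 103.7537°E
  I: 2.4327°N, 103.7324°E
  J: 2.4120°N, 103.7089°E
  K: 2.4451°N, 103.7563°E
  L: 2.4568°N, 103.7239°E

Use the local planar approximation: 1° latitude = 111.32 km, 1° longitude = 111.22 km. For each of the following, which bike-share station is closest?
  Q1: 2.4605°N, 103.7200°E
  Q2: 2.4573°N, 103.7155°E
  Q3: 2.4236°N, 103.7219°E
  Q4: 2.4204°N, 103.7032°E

Q1 at 2.4605°N, 103.7200°E:
  H: 3.9828 km
  I: 3.3881 km
  J: 5.5384 km
  K: 4.3862 km
  L: 0.5982 km
  → nearest: L (0.5982 km)
Q2 at 2.4573°N, 103.7155°E:
  H: 4.3626 km
  I: 3.3215 km
  J: 5.0959 km
  K: 4.7367 km
  L: 0.9359 km
  → nearest: L (0.9359 km)
Q3 at 2.4236°N, 103.7219°E:
  H: 4.4867 km
  I: 1.5460 km
  J: 1.9386 km
  K: 4.5129 km
  L: 3.7025 km
  → nearest: I (1.5460 km)
Q4 at 2.4204°N, 103.7032°E:
  H: 6.4235 km
  I: 3.5245 km
  J: 1.1297 km
  K: 6.5145 km
  L: 4.6604 km
  → nearest: J (1.1297 km)

Q1→L; Q2→L; Q3→I; Q4→J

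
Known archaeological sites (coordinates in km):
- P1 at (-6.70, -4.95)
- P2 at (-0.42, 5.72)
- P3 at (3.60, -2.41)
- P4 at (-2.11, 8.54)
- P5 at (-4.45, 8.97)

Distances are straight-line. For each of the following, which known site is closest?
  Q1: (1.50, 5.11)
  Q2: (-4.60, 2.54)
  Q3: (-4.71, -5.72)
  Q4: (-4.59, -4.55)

Q1 at (1.50, 5.11):
  P1: 12.98 km
  P2: 2.01 km
  P3: 7.81 km
  P4: 4.98 km
  P5: 7.09 km
  → nearest: P2 (2.01 km)
Q2 at (-4.60, 2.54):
  P1: 7.78 km
  P2: 5.25 km
  P3: 9.58 km
  P4: 6.50 km
  P5: 6.43 km
  → nearest: P2 (5.25 km)
Q3 at (-4.71, -5.72):
  P1: 2.13 km
  P2: 12.22 km
  P3: 8.94 km
  P4: 14.50 km
  P5: 14.69 km
  → nearest: P1 (2.13 km)
Q4 at (-4.59, -4.55):
  P1: 2.15 km
  P2: 11.08 km
  P3: 8.46 km
  P4: 13.32 km
  P5: 13.52 km
  → nearest: P1 (2.15 km)

Q1→P2; Q2→P2; Q3→P1; Q4→P1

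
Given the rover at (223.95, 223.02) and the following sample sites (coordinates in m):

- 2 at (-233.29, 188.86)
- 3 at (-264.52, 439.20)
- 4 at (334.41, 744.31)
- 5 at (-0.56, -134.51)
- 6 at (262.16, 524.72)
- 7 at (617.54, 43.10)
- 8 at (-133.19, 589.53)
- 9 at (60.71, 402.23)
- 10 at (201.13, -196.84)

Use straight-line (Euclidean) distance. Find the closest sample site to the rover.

9

Distances from (223.95, 223.02):
2: 458.51 m
3: 534.17 m
4: 532.86 m
5: 422.18 m
6: 304.11 m
7: 432.76 m
8: 511.74 m
9: 242.41 m
10: 420.48 m
Minimum: 9 at 242.41 m.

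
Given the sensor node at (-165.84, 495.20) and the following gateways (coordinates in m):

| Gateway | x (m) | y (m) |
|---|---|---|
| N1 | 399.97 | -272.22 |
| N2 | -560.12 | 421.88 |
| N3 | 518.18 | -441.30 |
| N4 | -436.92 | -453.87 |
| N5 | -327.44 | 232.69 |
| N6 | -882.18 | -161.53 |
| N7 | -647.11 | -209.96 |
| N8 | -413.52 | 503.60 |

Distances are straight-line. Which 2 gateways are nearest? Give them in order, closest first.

N8, N5

Distances from (-165.84, 495.20):
N1: √((565.81)² + (-767.42)²) = √(320140.9561 + 588933.4564) = 953.45 m
N2: √((-394.28)² + (-73.32)²) = √(155456.7184 + 5375.8224) = 401.04 m
N3: √((684.02)² + (-936.50)²) = √(467883.3604 + 877032.2500) = 1159.70 m
N4: √((-271.08)² + (-949.07)²) = √(73484.3664 + 900733.8649) = 987.02 m
N5: √((-161.60)² + (-262.51)²) = √(26114.5600 + 68911.5001) = 308.26 m
N6: √((-716.34)² + (-656.73)²) = √(513142.9956 + 431294.2929) = 971.82 m
N7: √((-481.27)² + (-705.16)²) = √(231620.8129 + 497250.6256) = 853.74 m
N8: √((-247.68)² + (8.40)²) = √(61345.3824 + 70.5600) = 247.82 m
Sorted: N8 (247.82 m) < N5 (308.26 m) < N2 (401.04 m) < N7 (853.74 m) < …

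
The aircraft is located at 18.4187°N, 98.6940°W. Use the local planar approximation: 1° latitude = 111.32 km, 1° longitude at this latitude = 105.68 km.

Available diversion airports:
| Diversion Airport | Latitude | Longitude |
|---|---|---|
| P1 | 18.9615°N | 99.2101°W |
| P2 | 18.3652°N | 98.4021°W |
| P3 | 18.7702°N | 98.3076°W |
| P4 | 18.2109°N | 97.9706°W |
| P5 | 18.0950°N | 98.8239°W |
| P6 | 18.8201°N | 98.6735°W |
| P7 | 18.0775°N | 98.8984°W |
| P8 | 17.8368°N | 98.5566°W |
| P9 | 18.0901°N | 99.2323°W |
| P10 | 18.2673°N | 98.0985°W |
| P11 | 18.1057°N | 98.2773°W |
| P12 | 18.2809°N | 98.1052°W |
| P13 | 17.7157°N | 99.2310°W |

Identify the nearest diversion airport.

Distances from 18.4187°N, 98.6940°W:
P1: √((0.5428·111.32)² + (-0.5161·105.68)²) = √(3651.119717 + 2974.769550) = 81.3996 km
P2: √((-0.0535·111.32)² + (0.2919·105.68)²) = √(35.469410 + 951.598610) = 31.4176 km
P3: √((0.3515·111.32)² + (0.3864·105.68)²) = √(1531.077076 + 1667.476971) = 56.5558 km
P4: √((-0.2078·111.32)² + (0.7234·105.68)²) = √(535.103118 + 5844.436146) = 79.8720 km
P5: √((-0.3237·111.32)² + (-0.1299·105.68)²) = √(1298.469623 + 188.453371) = 38.5606 km
P6: √((0.4014·111.32)² + (0.0205·105.68)²) = √(1996.646272 + 4.693462) = 44.7363 km
P7: √((-0.3412·111.32)² + (-0.2044·105.68)²) = √(1442.661494 + 466.602855) = 43.6951 km
P8: √((-0.5819·111.32)² + (0.1374·105.68)²) = √(4196.073721 + 210.842945) = 66.3846 km
P9: √((-0.3286·111.32)² + (-0.5383·105.68)²) = √(1338.078256 + 3236.192662) = 67.6334 km
P10: √((-0.1514·111.32)² + (0.5955·105.68)²) = √(284.052192 + 3960.492004) = 65.1502 km
P11: √((-0.3130·111.32)² + (0.4167·105.68)²) = √(1214.045799 + 1939.244686) = 56.1542 km
P12: √((-0.1378·111.32)² + (0.5888·105.68)²) = √(235.312409 + 3871.873964) = 64.0873 km
P13: √((-0.7030·111.32)² + (-0.5370·105.68)²) = √(6124.308303 + 3220.580660) = 96.6690 km
Minimum: P2 at 31.4176 km.

P2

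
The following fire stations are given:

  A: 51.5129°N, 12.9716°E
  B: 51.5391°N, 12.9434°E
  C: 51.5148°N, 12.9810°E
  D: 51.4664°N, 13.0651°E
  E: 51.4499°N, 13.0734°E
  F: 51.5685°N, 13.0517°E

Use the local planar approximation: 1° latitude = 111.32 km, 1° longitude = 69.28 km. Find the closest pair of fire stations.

Pairwise distances:
A–C: 0.6847 km
D–E: 1.9247 km
A–B: 3.5105 km
B–C: 3.7554 km
C–F: 7.7283 km
C–D: 7.9358 km
B–F: 8.1858 km
A–D: 8.2919 km
A–F: 8.3129 km
C–E: 9.6527 km
A–E: 9.9461 km
D–F: 11.4036 km
B–D: 11.6869 km
E–F: 13.2879 km
B–E: 13.4058 km
Closest pair: A–C at 0.6847 km.

A and C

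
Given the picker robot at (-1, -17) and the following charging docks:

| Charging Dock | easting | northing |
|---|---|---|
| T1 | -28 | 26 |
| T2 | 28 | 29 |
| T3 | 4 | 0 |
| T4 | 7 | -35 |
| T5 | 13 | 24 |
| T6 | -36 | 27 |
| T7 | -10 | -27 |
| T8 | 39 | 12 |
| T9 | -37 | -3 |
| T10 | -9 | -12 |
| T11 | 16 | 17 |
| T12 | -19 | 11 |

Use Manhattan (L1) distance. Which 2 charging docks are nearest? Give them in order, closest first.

T10, T7

Distances from (-1, -17):
T1: 70
T2: 75
T3: 22
T4: 26
T5: 55
T6: 79
T7: 19
T8: 69
T9: 50
T10: 13
T11: 51
T12: 46
Sorted: T10 (13) < T7 (19) < T3 (22) < T4 (26) < …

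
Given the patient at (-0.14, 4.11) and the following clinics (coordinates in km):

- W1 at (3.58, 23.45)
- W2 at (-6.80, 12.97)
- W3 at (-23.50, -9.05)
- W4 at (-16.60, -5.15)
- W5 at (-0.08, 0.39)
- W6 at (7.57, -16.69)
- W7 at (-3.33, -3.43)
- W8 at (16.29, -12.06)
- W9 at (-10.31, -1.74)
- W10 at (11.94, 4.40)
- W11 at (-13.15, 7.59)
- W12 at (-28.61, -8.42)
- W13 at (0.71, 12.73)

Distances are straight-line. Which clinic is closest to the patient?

W5

Distances from (-0.14, 4.11):
W1: 19.69 km
W2: 11.08 km
W3: 26.81 km
W4: 18.89 km
W5: 3.72 km
W6: 22.18 km
W7: 8.19 km
W8: 23.05 km
W9: 11.73 km
W10: 12.08 km
W11: 13.47 km
W12: 31.11 km
W13: 8.66 km
Minimum: W5 at 3.72 km.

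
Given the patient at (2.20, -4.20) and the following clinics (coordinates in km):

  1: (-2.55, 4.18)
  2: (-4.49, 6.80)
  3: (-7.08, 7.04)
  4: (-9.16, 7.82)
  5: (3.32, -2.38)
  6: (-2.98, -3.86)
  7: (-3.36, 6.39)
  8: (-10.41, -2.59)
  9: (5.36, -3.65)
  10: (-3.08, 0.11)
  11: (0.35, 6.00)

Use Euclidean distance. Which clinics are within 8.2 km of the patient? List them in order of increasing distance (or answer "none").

5, 9, 6, 10

Distances from (2.20, -4.20):
1: 9.63 km
2: 12.87 km
3: 14.58 km
4: 16.54 km
5: 2.14 km
6: 5.19 km
7: 11.96 km
8: 12.71 km
9: 3.21 km
10: 6.82 km
11: 10.37 km
Threshold 8.2 km: 5 (2.14 km), 9 (3.21 km), 6 (5.19 km), 10 (6.82 km) are within range.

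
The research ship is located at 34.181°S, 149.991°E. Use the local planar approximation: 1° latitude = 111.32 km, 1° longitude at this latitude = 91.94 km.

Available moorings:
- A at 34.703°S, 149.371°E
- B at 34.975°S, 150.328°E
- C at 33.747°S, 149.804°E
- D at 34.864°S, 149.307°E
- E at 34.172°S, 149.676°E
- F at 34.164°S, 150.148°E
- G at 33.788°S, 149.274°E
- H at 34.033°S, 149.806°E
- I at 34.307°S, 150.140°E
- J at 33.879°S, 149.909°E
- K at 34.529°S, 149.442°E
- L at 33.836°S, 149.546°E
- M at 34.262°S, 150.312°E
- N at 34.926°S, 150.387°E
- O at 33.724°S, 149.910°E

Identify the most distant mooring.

D

Distances from 34.181°S, 149.991°E:
A: √((-0.522·111.32)² + (-0.620·91.94)²) = √(3376.66053 + 3249.31921) = 81.400 km
B: √((-0.794·111.32)² + (0.337·91.94)²) = √(7812.45269 + 959.99462) = 93.661 km
C: √((0.434·111.32)² + (-0.187·91.94)²) = √(2334.13437 + 295.59168) = 51.281 km
D: √((-0.683·111.32)² + (-0.684·91.94)²) = √(5780.79812 + 3954.76974) = 98.669 km
E: √((0.009·111.32)² + (-0.315·91.94)²) = √(1.00376 + 838.74531) = 28.978 km
F: √((0.017·111.32)² + (0.157·91.94)²) = √(3.58133 + 208.35710) = 14.558 km
G: √((0.393·111.32)² + (-0.717·91.94)²) = √(1913.95400 + 4345.57560) = 79.117 km
H: √((0.148·111.32)² + (-0.185·91.94)²) = √(271.43749 + 289.30268) = 23.680 km
I: √((-0.126·111.32)² + (0.149·91.94)²) = √(196.73765 + 187.66424) = 19.606 km
J: √((0.302·111.32)² + (-0.082·91.94)²) = √(1130.21296 + 56.83773) = 34.454 km
K: √((-0.348·111.32)² + (-0.549·91.94)²) = √(1500.73801 + 2547.73168) = 63.628 km
L: √((0.345·111.32)² + (-0.445·91.94)²) = √(1474.97475 + 1673.89812) = 56.115 km
M: √((-0.081·111.32)² + (0.321·91.94)²) = √(81.30485 + 871.00182) = 30.859 km
N: √((-0.745·111.32)² + (0.396·91.94)²) = √(6877.94884 + 1325.55994) = 90.573 km
O: √((0.457·111.32)² + (-0.081·91.94)²) = √(2588.08655 + 55.45989) = 51.415 km
Maximum: D at 98.669 km.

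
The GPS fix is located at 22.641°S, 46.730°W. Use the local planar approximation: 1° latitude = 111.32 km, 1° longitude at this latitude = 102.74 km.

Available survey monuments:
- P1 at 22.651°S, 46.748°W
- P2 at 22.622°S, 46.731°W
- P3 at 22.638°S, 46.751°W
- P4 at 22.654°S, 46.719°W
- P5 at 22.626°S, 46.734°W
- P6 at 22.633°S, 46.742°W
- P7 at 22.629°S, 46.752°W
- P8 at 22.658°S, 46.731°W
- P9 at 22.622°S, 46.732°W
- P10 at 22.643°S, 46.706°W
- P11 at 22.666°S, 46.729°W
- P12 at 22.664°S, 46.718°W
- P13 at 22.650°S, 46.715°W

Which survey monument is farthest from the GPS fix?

P12

Distances from 22.641°S, 46.730°W:
P1: √((-0.010·111.32)² + (-0.018·102.74)²) = √(1.23921 + 3.41998) = 2.159 km
P2: √((0.019·111.32)² + (-0.001·102.74)²) = √(4.47356 + 0.01056) = 2.118 km
P3: √((0.003·111.32)² + (-0.021·102.74)²) = √(0.11153 + 4.65498) = 2.183 km
P4: √((-0.013·111.32)² + (0.011·102.74)²) = √(2.09427 + 1.27722) = 1.836 km
P5: √((0.015·111.32)² + (-0.004·102.74)²) = √(2.78823 + 0.16889) = 1.720 km
P6: √((0.008·111.32)² + (-0.012·102.74)²) = √(0.79310 + 1.51999) = 1.521 km
P7: √((0.012·111.32)² + (-0.022·102.74)²) = √(1.78447 + 5.10887) = 2.626 km
P8: √((-0.017·111.32)² + (-0.001·102.74)²) = √(3.58133 + 0.01056) = 1.895 km
P9: √((0.019·111.32)² + (-0.002·102.74)²) = √(4.47356 + 0.04222) = 2.125 km
P10: √((-0.002·111.32)² + (0.024·102.74)²) = √(0.04957 + 6.07997) = 2.476 km
P11: √((-0.025·111.32)² + (0.001·102.74)²) = √(7.74509 + 0.01056) = 2.785 km
P12: √((-0.023·111.32)² + (0.012·102.74)²) = √(6.55544 + 1.51999) = 2.842 km
P13: √((-0.009·111.32)² + (0.015·102.74)²) = √(1.00376 + 2.37499) = 1.838 km
Maximum: P12 at 2.842 km.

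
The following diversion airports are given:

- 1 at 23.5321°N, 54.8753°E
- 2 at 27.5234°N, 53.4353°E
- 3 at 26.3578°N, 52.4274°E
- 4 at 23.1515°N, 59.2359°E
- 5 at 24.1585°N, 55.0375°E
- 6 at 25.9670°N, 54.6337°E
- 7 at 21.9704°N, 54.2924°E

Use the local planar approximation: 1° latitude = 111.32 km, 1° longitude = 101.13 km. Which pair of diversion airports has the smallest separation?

Pairwise distances:
1–2: 467.5682 km
1–3: 400.2875 km
1–4: 443.0181 km
1–5: 71.6342 km
1–6: 272.1520 km
1–7: 183.5708 km
2–3: 165.0023 km
2–4: 762.2166 km
2–5: 408.1232 km
2–6: 211.4392 km
2–7: 624.2074 km
3–4: 775.5566 km
3–5: 360.0200 km
3–6: 227.3247 km
3–7: 523.5576 km
4–5: 439.1332 km
4–6: 561.1143 km
4–7: 516.9363 km
5–6: 205.4221 km
5–7: 254.9682 km
6–7: 446.2384 km
Closest pair: 1–5 at 71.6342 km.

1 and 5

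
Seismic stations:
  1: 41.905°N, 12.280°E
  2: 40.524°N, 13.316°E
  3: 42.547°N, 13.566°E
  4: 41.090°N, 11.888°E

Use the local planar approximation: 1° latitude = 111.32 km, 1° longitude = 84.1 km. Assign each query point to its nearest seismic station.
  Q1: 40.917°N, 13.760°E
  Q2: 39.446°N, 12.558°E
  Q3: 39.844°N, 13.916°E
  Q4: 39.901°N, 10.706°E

Q1 at 40.917°N, 13.760°E:
  1: 166.099 km
  2: 57.517 km
  3: 182.184 km
  4: 158.609 km
  → nearest: 2 (57.517 km)
Q2 at 39.446°N, 12.558°E:
  1: 274.733 km
  2: 135.884 km
  3: 355.460 km
  4: 191.488 km
  → nearest: 2 (135.884 km)
Q3 at 39.844°N, 13.916°E:
  1: 267.523 km
  2: 90.974 km
  3: 302.334 km
  4: 219.836 km
  → nearest: 2 (90.974 km)
Q4 at 39.901°N, 10.706°E:
  1: 259.403 km
  2: 230.197 km
  3: 380.282 km
  4: 165.531 km
  → nearest: 4 (165.531 km)

Q1→2; Q2→2; Q3→2; Q4→4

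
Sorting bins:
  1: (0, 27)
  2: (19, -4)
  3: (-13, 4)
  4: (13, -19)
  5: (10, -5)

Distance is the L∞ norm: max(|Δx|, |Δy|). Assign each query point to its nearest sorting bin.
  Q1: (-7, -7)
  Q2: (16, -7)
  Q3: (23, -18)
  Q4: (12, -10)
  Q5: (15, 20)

Q1→3; Q2→2; Q3→4; Q4→5; Q5→1

Q1 at (-7, -7):
  1: 34
  2: 26
  3: 11
  4: 20
  5: 17
  → nearest: 3 (11)
Q2 at (16, -7):
  1: 34
  2: 3
  3: 29
  4: 12
  5: 6
  → nearest: 2 (3)
Q3 at (23, -18):
  1: 45
  2: 14
  3: 36
  4: 10
  5: 13
  → nearest: 4 (10)
Q4 at (12, -10):
  1: 37
  2: 7
  3: 25
  4: 9
  5: 5
  → nearest: 5 (5)
Q5 at (15, 20):
  1: 15
  2: 24
  3: 28
  4: 39
  5: 25
  → nearest: 1 (15)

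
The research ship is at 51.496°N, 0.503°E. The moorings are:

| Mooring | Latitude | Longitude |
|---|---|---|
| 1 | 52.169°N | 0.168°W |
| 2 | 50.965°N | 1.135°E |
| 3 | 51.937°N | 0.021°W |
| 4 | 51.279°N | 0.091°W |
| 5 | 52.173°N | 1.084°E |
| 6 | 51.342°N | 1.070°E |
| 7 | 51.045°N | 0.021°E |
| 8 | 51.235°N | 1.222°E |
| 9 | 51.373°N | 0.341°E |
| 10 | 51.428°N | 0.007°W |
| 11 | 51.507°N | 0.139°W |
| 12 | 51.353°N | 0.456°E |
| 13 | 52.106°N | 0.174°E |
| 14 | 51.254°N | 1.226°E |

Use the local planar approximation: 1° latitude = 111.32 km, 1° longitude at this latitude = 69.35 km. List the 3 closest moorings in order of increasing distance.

12, 9, 10

Distances from 51.496°N, 0.503°E:
1: 88.194 km
2: 73.587 km
3: 61.079 km
4: 47.754 km
5: 85.458 km
6: 42.896 km
7: 60.315 km
8: 57.710 km
9: 17.712 km
10: 36.169 km
11: 44.540 km
12: 16.249 km
13: 71.636 km
14: 56.919 km
Sorted: 12 (16.249 km) < 9 (17.712 km) < 10 (36.169 km) < 6 (42.896 km) < 11 (44.540 km) < …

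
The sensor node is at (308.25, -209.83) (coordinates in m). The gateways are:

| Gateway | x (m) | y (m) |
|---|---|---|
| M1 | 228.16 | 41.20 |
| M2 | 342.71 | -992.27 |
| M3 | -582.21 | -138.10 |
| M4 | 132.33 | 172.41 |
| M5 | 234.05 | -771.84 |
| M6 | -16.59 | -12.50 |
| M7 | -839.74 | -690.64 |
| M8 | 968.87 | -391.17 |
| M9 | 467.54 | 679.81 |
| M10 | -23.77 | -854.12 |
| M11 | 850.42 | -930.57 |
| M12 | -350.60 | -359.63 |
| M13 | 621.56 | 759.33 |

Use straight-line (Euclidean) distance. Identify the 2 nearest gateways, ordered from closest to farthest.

M1, M6

Distances from (308.25, -209.83):
M1: 263.50 m
M2: 783.20 m
M3: 893.34 m
M4: 420.78 m
M5: 566.89 m
M6: 380.08 m
M7: 1244.61 m
M8: 685.06 m
M9: 903.79 m
M10: 724.81 m
M11: 901.89 m
M12: 675.67 m
M13: 1018.55 m
Sorted: M1 (263.50 m) < M6 (380.08 m) < M4 (420.78 m) < M5 (566.89 m) < …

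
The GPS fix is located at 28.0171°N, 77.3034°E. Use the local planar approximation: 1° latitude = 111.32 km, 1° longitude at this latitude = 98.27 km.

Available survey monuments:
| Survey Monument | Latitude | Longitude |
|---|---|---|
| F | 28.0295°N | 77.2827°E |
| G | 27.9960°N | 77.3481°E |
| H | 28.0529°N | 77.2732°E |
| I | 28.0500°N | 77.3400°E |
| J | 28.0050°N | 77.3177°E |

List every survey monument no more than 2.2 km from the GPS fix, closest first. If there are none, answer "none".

J

Distances from 28.0171°N, 77.3034°E:
F: √((0.0124·111.32)² + (-0.0207·98.27)²) = √(1.905416 + 4.137925) = 2.4583 km
G: √((-0.0211·111.32)² + (0.0447·98.27)²) = √(5.517106 + 19.295541) = 4.9812 km
H: √((0.0358·111.32)² + (-0.0302·98.27)²) = √(15.882265 + 8.807564) = 4.9689 km
I: √((0.0329·111.32)² + (0.0366·98.27)²) = √(13.413379 + 12.936121) = 5.1332 km
J: √((-0.0121·111.32)² + (0.0143·98.27)²) = √(1.814334 + 1.974758) = 1.9466 km
Threshold 2.2 km: J (1.9466 km) is within range.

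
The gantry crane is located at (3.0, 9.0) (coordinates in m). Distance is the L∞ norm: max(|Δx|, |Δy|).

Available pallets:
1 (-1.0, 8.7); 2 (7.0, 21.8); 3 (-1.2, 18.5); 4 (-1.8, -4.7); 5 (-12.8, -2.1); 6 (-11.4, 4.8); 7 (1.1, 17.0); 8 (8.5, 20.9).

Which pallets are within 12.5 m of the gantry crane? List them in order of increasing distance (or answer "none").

1, 7, 3, 8

Distances from (3.0, 9.0):
1: max(|-4.0|, |-0.3|) = 4.0 m
2: max(|4.0|, |12.8|) = 12.8 m
3: max(|-4.2|, |9.5|) = 9.5 m
4: max(|-4.8|, |-13.7|) = 13.7 m
5: max(|-15.8|, |-11.1|) = 15.8 m
6: max(|-14.4|, |-4.2|) = 14.4 m
7: max(|-1.9|, |8.0|) = 8.0 m
8: max(|5.5|, |11.9|) = 11.9 m
Threshold 12.5 m: 1 (4.0 m), 7 (8.0 m), 3 (9.5 m), 8 (11.9 m) are within range.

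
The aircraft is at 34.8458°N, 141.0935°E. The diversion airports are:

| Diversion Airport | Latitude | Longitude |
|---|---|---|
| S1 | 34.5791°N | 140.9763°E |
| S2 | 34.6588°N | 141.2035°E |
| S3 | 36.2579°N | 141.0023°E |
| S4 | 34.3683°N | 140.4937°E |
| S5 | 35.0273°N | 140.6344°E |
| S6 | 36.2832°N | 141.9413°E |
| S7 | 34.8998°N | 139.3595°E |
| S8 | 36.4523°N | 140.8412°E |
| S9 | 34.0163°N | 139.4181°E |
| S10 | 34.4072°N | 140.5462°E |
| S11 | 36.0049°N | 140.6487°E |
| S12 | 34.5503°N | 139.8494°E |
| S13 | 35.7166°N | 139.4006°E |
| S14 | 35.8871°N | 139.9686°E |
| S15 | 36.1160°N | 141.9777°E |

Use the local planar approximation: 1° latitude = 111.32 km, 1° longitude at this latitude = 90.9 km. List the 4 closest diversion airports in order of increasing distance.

S2, S1, S5, S10

Distances from 34.8458°N, 141.0935°E:
S1: √((-0.2667·111.32)² + (-0.1172·90.9)²) = √(881.439334 + 113.496636) = 31.5426 km
S2: √((-0.1870·111.32)² + (0.1100·90.9)²) = √(433.340828 + 99.980001) = 23.0937 km
S3: √((1.4121·111.32)² + (-0.0912·90.9)²) = √(24710.259222 + 68.725426) = 157.4134 km
S4: √((-0.4775·111.32)² + (-0.5998·90.9)²) = √(2825.485918 + 2972.628856) = 76.1454 km
S5: √((0.1815·111.32)² + (-0.4591·90.9)²) = √(408.225053 + 1741.575682) = 46.3659 km
S6: √((1.4374·111.32)² + (0.8478·90.9)²) = √(25603.637889 + 5939.017308) = 177.6025 km
S7: √((0.0540·111.32)² + (-1.7340·90.9)²) = √(36.135487 + 24844.253544) = 157.7352 km
S8: √((1.6065·111.32)² + (-0.2523·90.9)²) = √(31982.164674 + 525.971567) = 180.3001 km
S9: √((-0.8295·111.32)² + (-1.6754·90.9)²) = √(8526.664519 + 23193.419794) = 178.1013 km
S10: √((-0.4386·111.32)² + (-0.5473·90.9)²) = √(2383.875938 + 2475.019715) = 69.7058 km
S11: √((1.1591·111.32)² + (-0.4448·90.9)²) = √(16649.002058 + 1634.772501) = 135.2175 km
S12: √((-0.2955·111.32)² + (-1.2441·90.9)²) = √(1082.084972 + 12789.051806) = 117.7758 km
S13: √((0.8708·111.32)² + (-1.6929·90.9)²) = √(9396.870376 + 23680.473195) = 181.8718 km
S14: √((1.0413·111.32)² + (-1.1249·90.9)²) = √(13436.870516 + 10455.759857) = 154.5724 km
S15: √((1.2702·111.32)² + (0.8842·90.9)²) = √(19993.582181 + 6459.944511) = 162.6454 km
Sorted: S2 (23.0937 km) < S1 (31.5426 km) < S5 (46.3659 km) < S10 (69.7058 km) < S4 (76.1454 km) < S12 (117.7758 km) < …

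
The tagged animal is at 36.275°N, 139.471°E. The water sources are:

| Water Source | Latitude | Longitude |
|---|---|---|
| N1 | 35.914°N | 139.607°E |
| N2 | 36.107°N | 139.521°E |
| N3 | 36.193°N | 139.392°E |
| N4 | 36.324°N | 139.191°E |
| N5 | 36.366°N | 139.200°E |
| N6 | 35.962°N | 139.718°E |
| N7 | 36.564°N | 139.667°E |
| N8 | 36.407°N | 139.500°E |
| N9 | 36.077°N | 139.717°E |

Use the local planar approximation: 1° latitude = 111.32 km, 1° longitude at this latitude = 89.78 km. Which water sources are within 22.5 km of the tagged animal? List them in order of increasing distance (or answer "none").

Distances from 36.275°N, 139.471°E:
N1: √((-0.361·111.32)² + (0.136·89.78)²) = √(1614.95639 + 149.08605) = 42.001 km
N2: √((-0.168·111.32)² + (0.050·89.78)²) = √(349.75583 + 20.15112) = 19.233 km
N3: √((-0.082·111.32)² + (-0.079·89.78)²) = √(83.32477 + 50.30526) = 11.560 km
N4: √((0.049·111.32)² + (-0.280·89.78)²) = √(29.75353 + 631.93915) = 25.723 km
N5: √((0.091·111.32)² + (-0.271·89.78)²) = √(102.61933 + 591.96739) = 26.355 km
N6: √((-0.313·111.32)² + (0.247·89.78)²) = √(1214.04580 + 491.75990) = 41.301 km
N7: √((0.289·111.32)² + (0.196·89.78)²) = √(1035.00413 + 309.65019) = 36.670 km
N8: √((0.132·111.32)² + (0.029·89.78)²) = √(215.92069 + 6.77884) = 14.923 km
N9: √((-0.198·111.32)² + (0.246·89.78)²) = √(485.82155 + 487.78610) = 31.203 km
Threshold 22.5 km: N3 (11.560 km), N8 (14.923 km), N2 (19.233 km) are within range.

N3, N8, N2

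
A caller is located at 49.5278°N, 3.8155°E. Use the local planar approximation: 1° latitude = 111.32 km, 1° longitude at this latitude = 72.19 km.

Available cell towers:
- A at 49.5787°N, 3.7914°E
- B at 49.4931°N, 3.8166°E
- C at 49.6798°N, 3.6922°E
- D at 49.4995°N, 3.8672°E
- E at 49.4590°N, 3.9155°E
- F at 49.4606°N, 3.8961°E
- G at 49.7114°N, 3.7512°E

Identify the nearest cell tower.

B

Distances from 49.5278°N, 3.8155°E:
A: √((0.0509·111.32)² + (-0.0241·72.19)²) = √(32.105686 + 3.026831) = 5.9273 km
B: √((-0.0347·111.32)² + (0.0011·72.19)²) = √(14.921255 + 0.006306) = 3.8636 km
C: √((0.1520·111.32)² + (-0.1233·72.19)²) = √(286.308058 + 79.228282) = 19.1190 km
D: √((-0.0283·111.32)² + (0.0517·72.19)²) = √(9.924743 + 13.929489) = 4.8841 km
E: √((-0.0688·111.32)² + (0.1000·72.19)²) = √(58.657463 + 52.113961) = 10.5248 km
F: √((-0.0672·111.32)² + (0.0806·72.19)²) = √(55.960932 + 33.855105) = 9.4771 km
G: √((0.1836·111.32)² + (-0.0643·72.19)²) = √(417.726232 + 21.546465) = 20.9588 km
Minimum: B at 3.8636 km.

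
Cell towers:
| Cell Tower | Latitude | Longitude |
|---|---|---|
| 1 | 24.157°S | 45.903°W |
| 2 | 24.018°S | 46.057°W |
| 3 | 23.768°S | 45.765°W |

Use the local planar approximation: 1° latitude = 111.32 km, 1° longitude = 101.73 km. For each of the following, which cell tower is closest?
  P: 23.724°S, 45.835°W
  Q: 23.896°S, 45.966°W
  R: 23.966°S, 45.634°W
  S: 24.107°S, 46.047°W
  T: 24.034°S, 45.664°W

P at 23.724°S, 45.835°W:
  1: √((-0.433·111.32)² + (-0.068·101.73)²) = √(2323.39039 + 47.85374) = 48.695 km
  2: √((-0.294·111.32)² + (-0.222·101.73)²) = √(1071.12722 + 510.03977) = 39.764 km
  3: √((-0.044·111.32)² + (0.070·101.73)²) = √(23.99119 + 50.71007) = 8.643 km
  → nearest: 3 (8.643 km)
Q at 23.896°S, 45.966°W:
  1: √((-0.261·111.32)² + (0.063·101.73)²) = √(844.16513 + 41.07515) = 29.753 km
  2: √((-0.122·111.32)² + (-0.091·101.73)²) = √(184.44465 + 85.70001) = 16.436 km
  3: √((0.128·111.32)² + (0.201·101.73)²) = √(203.03286 + 418.10966) = 24.923 km
  → nearest: 2 (16.436 km)
R at 23.966°S, 45.634°W:
  1: √((-0.191·111.32)² + (-0.269·101.73)²) = √(452.07775 + 748.86348) = 34.655 km
  2: √((-0.052·111.32)² + (-0.423·101.73)²) = √(33.50835 + 1851.73495) = 43.419 km
  3: √((0.198·111.32)² + (-0.131·101.73)²) = √(485.82155 + 177.59907) = 25.757 km
  → nearest: 3 (25.757 km)
S at 24.107°S, 46.047°W:
  1: √((-0.050·111.32)² + (0.144·101.73)²) = √(30.98036 + 214.59672) = 15.671 km
  2: √((0.089·111.32)² + (-0.010·101.73)²) = √(98.15816 + 1.03490) = 9.960 km
  3: √((0.339·111.32)² + (0.282·101.73)²) = √(1424.11740 + 822.99331) = 47.404 km
  → nearest: 2 (9.960 km)
T at 24.034°S, 45.664°W:
  1: √((-0.123·111.32)² + (-0.239·101.73)²) = √(187.48072 + 591.14482) = 27.904 km
  2: √((0.016·111.32)² + (-0.393·101.73)²) = √(3.17239 + 1598.39160) = 40.020 km
  3: √((0.266·111.32)² + (-0.101·101.73)²) = √(876.81843 + 105.57008) = 31.343 km
  → nearest: 1 (27.904 km)

P→3; Q→2; R→3; S→2; T→1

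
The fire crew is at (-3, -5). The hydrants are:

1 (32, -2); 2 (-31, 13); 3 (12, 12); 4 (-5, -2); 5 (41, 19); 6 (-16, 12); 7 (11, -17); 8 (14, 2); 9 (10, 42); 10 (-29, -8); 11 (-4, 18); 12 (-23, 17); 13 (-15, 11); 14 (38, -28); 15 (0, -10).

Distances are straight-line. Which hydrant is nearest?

4

Distances from (-3, -5):
1: √((35)² + (3)²) = √(1225.0000 + 9.0000) = 35.13
2: √((-28)² + (18)²) = √(784.0000 + 324.0000) = 33.29
3: √((15)² + (17)²) = √(225.0000 + 289.0000) = 22.67
4: √((-2)² + (3)²) = √(4.0000 + 9.0000) = 3.61
5: √((44)² + (24)²) = √(1936.0000 + 576.0000) = 50.12
6: √((-13)² + (17)²) = √(169.0000 + 289.0000) = 21.40
7: √((14)² + (-12)²) = √(196.0000 + 144.0000) = 18.44
8: √((17)² + (7)²) = √(289.0000 + 49.0000) = 18.38
9: √((13)² + (47)²) = √(169.0000 + 2209.0000) = 48.76
10: √((-26)² + (-3)²) = √(676.0000 + 9.0000) = 26.17
11: √((-1)² + (23)²) = √(1.0000 + 529.0000) = 23.02
12: √((-20)² + (22)²) = √(400.0000 + 484.0000) = 29.73
13: √((-12)² + (16)²) = √(144.0000 + 256.0000) = 20.00
14: √((41)² + (-23)²) = √(1681.0000 + 529.0000) = 47.01
15: √((3)² + (-5)²) = √(9.0000 + 25.0000) = 5.83
Minimum: 4 at 3.61.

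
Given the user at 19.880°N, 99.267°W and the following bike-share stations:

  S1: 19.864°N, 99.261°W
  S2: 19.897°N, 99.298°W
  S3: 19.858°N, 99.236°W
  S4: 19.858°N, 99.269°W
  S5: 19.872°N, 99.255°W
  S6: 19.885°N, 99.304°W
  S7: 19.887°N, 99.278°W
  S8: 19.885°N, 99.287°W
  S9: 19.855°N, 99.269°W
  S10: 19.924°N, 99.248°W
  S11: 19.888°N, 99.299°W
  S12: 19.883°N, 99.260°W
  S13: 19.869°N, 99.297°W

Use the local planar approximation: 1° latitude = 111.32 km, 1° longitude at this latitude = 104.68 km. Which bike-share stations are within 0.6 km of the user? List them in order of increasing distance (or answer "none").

none

Distances from 19.880°N, 99.267°W:
S1: √((-0.016·111.32)² + (0.006·104.68)²) = √(3.17239 + 0.39448) = 1.889 km
S2: √((0.017·111.32)² + (-0.031·104.68)²) = √(3.58133 + 10.53054) = 3.757 km
S3: √((-0.022·111.32)² + (0.031·104.68)²) = √(5.99780 + 10.53054) = 4.066 km
S4: √((-0.022·111.32)² + (-0.002·104.68)²) = √(5.99780 + 0.04383) = 2.458 km
S5: √((-0.008·111.32)² + (0.012·104.68)²) = √(0.79310 + 1.57794) = 1.540 km
S6: √((0.005·111.32)² + (-0.037·104.68)²) = √(0.30980 + 15.00137) = 3.913 km
S7: √((0.007·111.32)² + (-0.011·104.68)²) = √(0.60721 + 1.32591) = 1.390 km
S8: √((0.005·111.32)² + (-0.020·104.68)²) = √(0.30980 + 4.38316) = 2.166 km
S9: √((-0.025·111.32)² + (-0.002·104.68)²) = √(7.74509 + 0.04383) = 2.791 km
S10: √((0.044·111.32)² + (0.019·104.68)²) = √(23.99119 + 3.95580) = 5.286 km
S11: √((0.008·111.32)² + (-0.032·104.68)²) = √(0.79310 + 11.22089) = 3.466 km
S12: √((0.003·111.32)² + (0.007·104.68)²) = √(0.11153 + 0.53694) = 0.805 km
S13: √((-0.011·111.32)² + (-0.030·104.68)²) = √(1.49945 + 9.86211) = 3.371 km
Threshold 0.6 km: none within range.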